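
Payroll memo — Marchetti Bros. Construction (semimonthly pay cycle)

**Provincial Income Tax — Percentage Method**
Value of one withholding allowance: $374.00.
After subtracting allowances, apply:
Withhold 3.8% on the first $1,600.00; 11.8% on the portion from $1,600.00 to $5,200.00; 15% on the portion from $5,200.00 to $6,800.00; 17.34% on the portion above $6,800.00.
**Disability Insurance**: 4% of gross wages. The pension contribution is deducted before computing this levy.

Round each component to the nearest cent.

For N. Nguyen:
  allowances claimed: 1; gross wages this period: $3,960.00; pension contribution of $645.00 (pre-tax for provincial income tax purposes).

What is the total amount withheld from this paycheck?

Provincial Income Tax: taxable = $3,960.00 − $645.00 − 1×$374.00 = $2,941.00
  $60.80 + 11.8% × ($2,941.00 − $1,600.00) = $60.80 + 11.8% × $1,341.00 = $219.04
Disability Insurance: 4% × $3,315.00 = $132.60
Total: $219.04 + $132.60 = $351.64

$351.64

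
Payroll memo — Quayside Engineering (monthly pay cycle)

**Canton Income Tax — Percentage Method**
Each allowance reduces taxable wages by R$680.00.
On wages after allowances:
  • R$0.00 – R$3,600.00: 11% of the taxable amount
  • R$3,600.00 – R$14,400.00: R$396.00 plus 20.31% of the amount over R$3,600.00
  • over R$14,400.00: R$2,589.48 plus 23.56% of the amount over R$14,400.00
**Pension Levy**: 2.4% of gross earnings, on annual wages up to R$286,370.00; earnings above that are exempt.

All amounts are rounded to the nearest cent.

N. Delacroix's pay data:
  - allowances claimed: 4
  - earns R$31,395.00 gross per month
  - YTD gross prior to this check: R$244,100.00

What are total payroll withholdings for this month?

Canton Income Tax: taxable = R$31,395.00 − 4×R$680.00 = R$28,675.00
  R$2,589.48 + 23.56% × (R$28,675.00 − R$14,400.00) = R$2,589.48 + 23.56% × R$14,275.00 = R$5,952.67
Pension Levy: 2.4% × R$31,395.00 = R$753.48
Total: R$5,952.67 + R$753.48 = R$6,706.15

R$6,706.15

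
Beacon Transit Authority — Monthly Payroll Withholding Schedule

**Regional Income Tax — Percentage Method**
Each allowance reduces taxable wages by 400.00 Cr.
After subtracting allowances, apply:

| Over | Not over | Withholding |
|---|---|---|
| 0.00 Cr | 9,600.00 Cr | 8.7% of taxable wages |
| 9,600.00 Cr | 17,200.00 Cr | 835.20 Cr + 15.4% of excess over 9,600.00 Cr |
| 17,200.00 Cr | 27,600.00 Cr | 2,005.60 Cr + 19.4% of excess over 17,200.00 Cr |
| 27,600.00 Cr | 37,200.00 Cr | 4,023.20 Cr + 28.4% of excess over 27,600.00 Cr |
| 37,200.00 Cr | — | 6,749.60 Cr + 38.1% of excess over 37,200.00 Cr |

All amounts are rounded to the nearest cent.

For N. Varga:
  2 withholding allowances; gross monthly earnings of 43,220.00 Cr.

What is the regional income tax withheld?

Regional Income Tax: taxable = 43,220.00 Cr − 2×400.00 Cr = 42,420.00 Cr
  6,749.60 Cr + 38.1% × (42,420.00 Cr − 37,200.00 Cr) = 6,749.60 Cr + 38.1% × 5,220.00 Cr = 8,738.42 Cr

8,738.42 Cr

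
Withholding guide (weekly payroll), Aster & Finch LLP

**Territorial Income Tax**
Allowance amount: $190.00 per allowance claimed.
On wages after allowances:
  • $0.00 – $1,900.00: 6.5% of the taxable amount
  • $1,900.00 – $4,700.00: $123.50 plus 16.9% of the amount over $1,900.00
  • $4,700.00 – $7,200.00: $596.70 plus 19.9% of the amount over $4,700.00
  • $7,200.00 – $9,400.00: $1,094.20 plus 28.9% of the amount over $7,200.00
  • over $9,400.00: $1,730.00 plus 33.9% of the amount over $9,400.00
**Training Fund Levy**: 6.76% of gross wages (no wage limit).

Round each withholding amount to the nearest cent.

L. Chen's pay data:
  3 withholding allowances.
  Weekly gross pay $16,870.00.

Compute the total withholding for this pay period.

Territorial Income Tax: taxable = $16,870.00 − 3×$190.00 = $16,300.00
  $1,730.00 + 33.9% × ($16,300.00 − $9,400.00) = $1,730.00 + 33.9% × $6,900.00 = $4,069.10
Training Fund Levy: 6.76% × $16,870.00 = $1,140.41
Total: $4,069.10 + $1,140.41 = $5,209.51

$5,209.51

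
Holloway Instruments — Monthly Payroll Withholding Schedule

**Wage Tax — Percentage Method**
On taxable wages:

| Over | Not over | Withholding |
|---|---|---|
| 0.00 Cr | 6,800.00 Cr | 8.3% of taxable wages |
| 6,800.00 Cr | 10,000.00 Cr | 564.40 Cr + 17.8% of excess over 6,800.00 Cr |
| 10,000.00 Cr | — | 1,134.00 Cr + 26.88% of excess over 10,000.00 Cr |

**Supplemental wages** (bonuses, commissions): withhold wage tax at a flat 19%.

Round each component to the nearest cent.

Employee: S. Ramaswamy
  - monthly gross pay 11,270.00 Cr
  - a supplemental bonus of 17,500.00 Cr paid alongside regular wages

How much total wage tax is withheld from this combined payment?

4,800.38 Cr

Wage Tax: taxable = 11,270.00 Cr
  1,134.00 Cr + 26.88% × (11,270.00 Cr − 10,000.00 Cr) = 1,134.00 Cr + 26.88% × 1,270.00 Cr = 1,475.38 Cr
Supplemental (19% flat on bonus): 19% × 17,500.00 Cr = 3,325.00 Cr
Total wage tax: 1,475.38 Cr + 3,325.00 Cr = 4,800.38 Cr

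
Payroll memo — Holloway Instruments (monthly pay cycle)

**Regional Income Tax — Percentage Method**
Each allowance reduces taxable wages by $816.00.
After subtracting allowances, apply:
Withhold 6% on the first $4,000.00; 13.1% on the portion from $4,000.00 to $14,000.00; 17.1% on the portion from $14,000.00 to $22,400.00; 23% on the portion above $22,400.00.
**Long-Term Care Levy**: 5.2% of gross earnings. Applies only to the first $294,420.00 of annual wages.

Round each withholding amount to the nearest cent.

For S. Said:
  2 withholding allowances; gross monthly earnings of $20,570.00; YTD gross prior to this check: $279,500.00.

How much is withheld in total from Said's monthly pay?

Regional Income Tax: taxable = $20,570.00 − 2×$816.00 = $18,938.00
  $1,550.00 + 17.1% × ($18,938.00 − $14,000.00) = $1,550.00 + 17.1% × $4,938.00 = $2,394.40
Long-Term Care Levy: cap $294,420.00 − YTD $279,500.00 = $14,920.00 subject; 5.2% × $14,920.00 = $775.84
Total: $2,394.40 + $775.84 = $3,170.24

$3,170.24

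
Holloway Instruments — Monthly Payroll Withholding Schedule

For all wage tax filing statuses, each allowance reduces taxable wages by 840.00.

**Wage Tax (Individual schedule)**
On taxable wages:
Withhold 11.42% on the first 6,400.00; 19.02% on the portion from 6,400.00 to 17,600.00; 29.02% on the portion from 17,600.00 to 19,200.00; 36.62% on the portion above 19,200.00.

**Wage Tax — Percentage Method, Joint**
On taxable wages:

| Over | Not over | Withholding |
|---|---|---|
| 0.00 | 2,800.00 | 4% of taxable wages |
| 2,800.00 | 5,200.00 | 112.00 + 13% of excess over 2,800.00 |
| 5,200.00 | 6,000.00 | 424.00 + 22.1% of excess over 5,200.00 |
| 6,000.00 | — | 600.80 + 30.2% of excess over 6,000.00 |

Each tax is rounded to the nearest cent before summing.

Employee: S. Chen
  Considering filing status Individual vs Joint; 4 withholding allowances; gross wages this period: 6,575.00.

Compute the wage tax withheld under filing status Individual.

367.15

Wage Tax (Individual): taxable = 6,575.00 − 4×840.00 = 3,215.00
  11.42% × 3,215.00 = 367.15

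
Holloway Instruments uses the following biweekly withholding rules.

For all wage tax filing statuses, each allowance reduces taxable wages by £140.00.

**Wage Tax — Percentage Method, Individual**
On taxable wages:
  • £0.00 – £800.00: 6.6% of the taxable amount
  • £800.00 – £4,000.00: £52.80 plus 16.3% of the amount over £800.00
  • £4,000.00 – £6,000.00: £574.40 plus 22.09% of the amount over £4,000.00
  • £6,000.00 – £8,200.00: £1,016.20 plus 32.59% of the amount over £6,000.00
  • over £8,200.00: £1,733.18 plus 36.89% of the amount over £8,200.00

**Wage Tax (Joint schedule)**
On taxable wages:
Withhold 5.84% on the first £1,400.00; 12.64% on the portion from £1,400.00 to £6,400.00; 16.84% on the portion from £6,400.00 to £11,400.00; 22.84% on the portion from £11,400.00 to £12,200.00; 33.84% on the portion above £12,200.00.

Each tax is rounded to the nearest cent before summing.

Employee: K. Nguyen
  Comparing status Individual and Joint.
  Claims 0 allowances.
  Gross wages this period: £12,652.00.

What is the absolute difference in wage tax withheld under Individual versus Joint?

Wage Tax (Individual): taxable = £12,652.00
  £1,733.18 + 36.89% × (£12,652.00 − £8,200.00) = £1,733.18 + 36.89% × £4,452.00 = £3,375.52
Wage Tax (Joint): taxable = £12,652.00
  £1,738.48 + 33.84% × (£12,652.00 − £12,200.00) = £1,738.48 + 33.84% × £452.00 = £1,891.44
Difference: |£3,375.52 − £1,891.44| = £1,484.08 (higher under Individual)

£1,484.08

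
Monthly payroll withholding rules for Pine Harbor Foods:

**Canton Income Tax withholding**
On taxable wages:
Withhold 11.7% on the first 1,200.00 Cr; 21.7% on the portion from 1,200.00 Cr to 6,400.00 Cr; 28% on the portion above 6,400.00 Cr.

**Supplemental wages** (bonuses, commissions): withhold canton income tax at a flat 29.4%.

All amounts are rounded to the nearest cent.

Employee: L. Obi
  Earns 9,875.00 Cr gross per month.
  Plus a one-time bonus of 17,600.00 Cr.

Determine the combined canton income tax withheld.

7,416.20 Cr

Canton Income Tax: taxable = 9,875.00 Cr
  1,268.80 Cr + 28% × (9,875.00 Cr − 6,400.00 Cr) = 1,268.80 Cr + 28% × 3,475.00 Cr = 2,241.80 Cr
Supplemental (29.4% flat on bonus): 29.4% × 17,600.00 Cr = 5,174.40 Cr
Total canton income tax: 2,241.80 Cr + 5,174.40 Cr = 7,416.20 Cr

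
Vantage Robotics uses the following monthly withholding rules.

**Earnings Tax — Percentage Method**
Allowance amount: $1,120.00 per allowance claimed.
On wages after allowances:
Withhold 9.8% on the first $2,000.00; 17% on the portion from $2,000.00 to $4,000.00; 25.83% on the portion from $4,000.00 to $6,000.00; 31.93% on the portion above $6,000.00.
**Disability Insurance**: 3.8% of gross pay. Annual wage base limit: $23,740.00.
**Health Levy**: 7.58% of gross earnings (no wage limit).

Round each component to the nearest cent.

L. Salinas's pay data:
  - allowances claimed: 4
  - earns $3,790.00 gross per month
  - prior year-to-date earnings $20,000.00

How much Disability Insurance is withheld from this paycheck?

$142.12

Disability Insurance: cap $23,740.00 − YTD $20,000.00 = $3,740.00 subject; 3.8% × $3,740.00 = $142.12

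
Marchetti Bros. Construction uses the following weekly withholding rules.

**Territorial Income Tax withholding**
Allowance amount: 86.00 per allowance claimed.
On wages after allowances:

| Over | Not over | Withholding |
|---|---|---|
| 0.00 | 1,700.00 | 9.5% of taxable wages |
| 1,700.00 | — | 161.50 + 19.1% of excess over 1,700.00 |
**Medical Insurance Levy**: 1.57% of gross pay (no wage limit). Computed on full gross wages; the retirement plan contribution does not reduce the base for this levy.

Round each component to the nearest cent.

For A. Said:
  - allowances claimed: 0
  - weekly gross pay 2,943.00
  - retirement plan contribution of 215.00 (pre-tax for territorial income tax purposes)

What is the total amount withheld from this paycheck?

404.06

Territorial Income Tax: taxable = 2,943.00 − 215.00 = 2,728.00
  161.50 + 19.1% × (2,728.00 − 1,700.00) = 161.50 + 19.1% × 1,028.00 = 357.85
Medical Insurance Levy: 1.57% × 2,943.00 = 46.21
Total: 357.85 + 46.21 = 404.06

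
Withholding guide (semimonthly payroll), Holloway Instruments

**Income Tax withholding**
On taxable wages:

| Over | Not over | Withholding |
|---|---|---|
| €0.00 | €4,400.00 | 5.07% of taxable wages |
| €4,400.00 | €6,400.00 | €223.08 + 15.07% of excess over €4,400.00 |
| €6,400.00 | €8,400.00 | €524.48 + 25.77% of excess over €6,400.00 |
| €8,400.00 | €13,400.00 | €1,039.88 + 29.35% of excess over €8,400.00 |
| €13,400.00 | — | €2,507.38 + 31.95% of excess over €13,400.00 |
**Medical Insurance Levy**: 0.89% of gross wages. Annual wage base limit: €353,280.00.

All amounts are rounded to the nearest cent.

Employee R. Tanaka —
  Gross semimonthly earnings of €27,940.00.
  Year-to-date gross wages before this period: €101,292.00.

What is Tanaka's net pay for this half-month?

Income Tax: taxable = €27,940.00
  €2,507.38 + 31.95% × (€27,940.00 − €13,400.00) = €2,507.38 + 31.95% × €14,540.00 = €7,152.91
Medical Insurance Levy: 0.89% × €27,940.00 = €248.67
Total withheld: €7,152.91 + €248.67 = €7,401.58
Net pay: €27,940.00 − €7,401.58 = €20,538.42

€20,538.42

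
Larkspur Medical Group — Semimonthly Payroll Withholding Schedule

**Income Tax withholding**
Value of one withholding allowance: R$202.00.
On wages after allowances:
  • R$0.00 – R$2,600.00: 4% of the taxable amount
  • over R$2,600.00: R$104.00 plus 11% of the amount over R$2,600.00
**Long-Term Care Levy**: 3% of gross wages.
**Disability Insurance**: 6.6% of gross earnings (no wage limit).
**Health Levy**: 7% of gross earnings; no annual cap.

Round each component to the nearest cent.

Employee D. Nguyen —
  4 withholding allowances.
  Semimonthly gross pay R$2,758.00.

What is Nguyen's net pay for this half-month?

R$2,222.17

Income Tax: taxable = R$2,758.00 − 4×R$202.00 = R$1,950.00
  4% × R$1,950.00 = R$78.00
Long-Term Care Levy: 3% × R$2,758.00 = R$82.74
Disability Insurance: 6.6% × R$2,758.00 = R$182.03
Health Levy: 7% × R$2,758.00 = R$193.06
Total withheld: R$78.00 + R$82.74 + R$182.03 + R$193.06 = R$535.83
Net pay: R$2,758.00 − R$535.83 = R$2,222.17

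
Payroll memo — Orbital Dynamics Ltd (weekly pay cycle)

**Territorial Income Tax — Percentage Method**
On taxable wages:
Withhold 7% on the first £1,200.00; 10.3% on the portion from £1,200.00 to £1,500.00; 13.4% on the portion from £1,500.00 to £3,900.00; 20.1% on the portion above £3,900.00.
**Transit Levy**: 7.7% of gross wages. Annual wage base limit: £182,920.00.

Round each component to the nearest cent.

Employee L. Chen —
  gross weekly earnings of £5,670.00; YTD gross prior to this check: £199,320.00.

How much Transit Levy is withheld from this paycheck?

Transit Levy: YTD £199,320.00 ≥ cap £182,920.00 → £0.00

£0.00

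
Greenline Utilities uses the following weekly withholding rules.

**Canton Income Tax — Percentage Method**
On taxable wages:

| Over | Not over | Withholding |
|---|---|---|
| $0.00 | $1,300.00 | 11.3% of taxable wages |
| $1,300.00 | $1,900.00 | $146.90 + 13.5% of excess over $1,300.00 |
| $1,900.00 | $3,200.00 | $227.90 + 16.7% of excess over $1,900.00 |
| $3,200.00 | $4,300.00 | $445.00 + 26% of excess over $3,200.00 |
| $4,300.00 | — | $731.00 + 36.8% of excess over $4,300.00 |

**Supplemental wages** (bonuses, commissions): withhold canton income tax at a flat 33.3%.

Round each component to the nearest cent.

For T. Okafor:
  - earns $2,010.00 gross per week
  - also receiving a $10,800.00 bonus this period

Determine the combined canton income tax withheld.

Canton Income Tax: taxable = $2,010.00
  $227.90 + 16.7% × ($2,010.00 − $1,900.00) = $227.90 + 16.7% × $110.00 = $246.27
Supplemental (33.3% flat on bonus): 33.3% × $10,800.00 = $3,596.40
Total canton income tax: $246.27 + $3,596.40 = $3,842.67

$3,842.67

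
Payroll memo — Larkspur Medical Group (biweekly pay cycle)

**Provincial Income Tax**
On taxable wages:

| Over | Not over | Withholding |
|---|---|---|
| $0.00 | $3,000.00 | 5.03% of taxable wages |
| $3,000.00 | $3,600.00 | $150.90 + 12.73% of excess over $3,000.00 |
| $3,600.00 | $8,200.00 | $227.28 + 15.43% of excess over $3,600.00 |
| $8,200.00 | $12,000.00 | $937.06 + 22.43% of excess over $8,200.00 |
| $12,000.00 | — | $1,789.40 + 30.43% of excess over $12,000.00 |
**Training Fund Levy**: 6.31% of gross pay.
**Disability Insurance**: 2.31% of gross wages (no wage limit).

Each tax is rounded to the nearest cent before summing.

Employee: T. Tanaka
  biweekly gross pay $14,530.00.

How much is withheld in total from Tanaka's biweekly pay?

$3,811.76

Provincial Income Tax: taxable = $14,530.00
  $1,789.40 + 30.43% × ($14,530.00 − $12,000.00) = $1,789.40 + 30.43% × $2,530.00 = $2,559.28
Training Fund Levy: 6.31% × $14,530.00 = $916.84
Disability Insurance: 2.31% × $14,530.00 = $335.64
Total: $2,559.28 + $916.84 + $335.64 = $3,811.76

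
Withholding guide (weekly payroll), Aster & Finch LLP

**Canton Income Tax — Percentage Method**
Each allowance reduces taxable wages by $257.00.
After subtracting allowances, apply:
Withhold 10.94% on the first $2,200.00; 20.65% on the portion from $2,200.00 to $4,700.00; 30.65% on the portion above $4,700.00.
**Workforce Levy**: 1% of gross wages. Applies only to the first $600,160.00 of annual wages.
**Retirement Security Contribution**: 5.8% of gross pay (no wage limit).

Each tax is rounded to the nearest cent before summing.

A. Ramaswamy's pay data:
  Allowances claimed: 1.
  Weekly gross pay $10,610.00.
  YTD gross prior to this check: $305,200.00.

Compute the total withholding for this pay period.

Canton Income Tax: taxable = $10,610.00 − 1×$257.00 = $10,353.00
  $756.93 + 30.65% × ($10,353.00 − $4,700.00) = $756.93 + 30.65% × $5,653.00 = $2,489.57
Workforce Levy: 1% × $10,610.00 = $106.10
Retirement Security Contribution: 5.8% × $10,610.00 = $615.38
Total: $2,489.57 + $106.10 + $615.38 = $3,211.05

$3,211.05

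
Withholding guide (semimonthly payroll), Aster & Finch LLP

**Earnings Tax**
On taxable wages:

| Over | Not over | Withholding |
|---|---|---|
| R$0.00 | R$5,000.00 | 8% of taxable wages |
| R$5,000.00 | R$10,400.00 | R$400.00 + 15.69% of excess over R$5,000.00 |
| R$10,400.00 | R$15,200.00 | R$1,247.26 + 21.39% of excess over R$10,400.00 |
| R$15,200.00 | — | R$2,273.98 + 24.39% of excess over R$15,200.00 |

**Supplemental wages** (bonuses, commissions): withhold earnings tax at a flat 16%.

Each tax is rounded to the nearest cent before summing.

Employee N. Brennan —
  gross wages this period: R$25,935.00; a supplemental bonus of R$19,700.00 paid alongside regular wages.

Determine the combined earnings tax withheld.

R$8,044.25

Earnings Tax: taxable = R$25,935.00
  R$2,273.98 + 24.39% × (R$25,935.00 − R$15,200.00) = R$2,273.98 + 24.39% × R$10,735.00 = R$4,892.25
Supplemental (16% flat on bonus): 16% × R$19,700.00 = R$3,152.00
Total earnings tax: R$4,892.25 + R$3,152.00 = R$8,044.25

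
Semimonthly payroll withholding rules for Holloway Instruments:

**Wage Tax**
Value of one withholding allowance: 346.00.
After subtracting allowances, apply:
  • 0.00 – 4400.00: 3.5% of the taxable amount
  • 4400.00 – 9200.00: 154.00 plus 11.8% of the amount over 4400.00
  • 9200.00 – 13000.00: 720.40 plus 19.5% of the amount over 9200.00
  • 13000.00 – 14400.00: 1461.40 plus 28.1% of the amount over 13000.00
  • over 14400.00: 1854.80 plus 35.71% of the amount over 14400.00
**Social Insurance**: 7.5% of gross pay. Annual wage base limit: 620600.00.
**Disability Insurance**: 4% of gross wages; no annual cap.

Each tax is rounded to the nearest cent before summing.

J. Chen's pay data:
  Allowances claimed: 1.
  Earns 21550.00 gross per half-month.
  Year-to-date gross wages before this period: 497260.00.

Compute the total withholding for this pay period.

Wage Tax: taxable = 21550.00 − 1×346.00 = 21204.00
  1854.80 + 35.71% × (21204.00 − 14400.00) = 1854.80 + 35.71% × 6804.00 = 4284.51
Social Insurance: 7.5% × 21550.00 = 1616.25
Disability Insurance: 4% × 21550.00 = 862.00
Total: 4284.51 + 1616.25 + 862.00 = 6762.76

6762.76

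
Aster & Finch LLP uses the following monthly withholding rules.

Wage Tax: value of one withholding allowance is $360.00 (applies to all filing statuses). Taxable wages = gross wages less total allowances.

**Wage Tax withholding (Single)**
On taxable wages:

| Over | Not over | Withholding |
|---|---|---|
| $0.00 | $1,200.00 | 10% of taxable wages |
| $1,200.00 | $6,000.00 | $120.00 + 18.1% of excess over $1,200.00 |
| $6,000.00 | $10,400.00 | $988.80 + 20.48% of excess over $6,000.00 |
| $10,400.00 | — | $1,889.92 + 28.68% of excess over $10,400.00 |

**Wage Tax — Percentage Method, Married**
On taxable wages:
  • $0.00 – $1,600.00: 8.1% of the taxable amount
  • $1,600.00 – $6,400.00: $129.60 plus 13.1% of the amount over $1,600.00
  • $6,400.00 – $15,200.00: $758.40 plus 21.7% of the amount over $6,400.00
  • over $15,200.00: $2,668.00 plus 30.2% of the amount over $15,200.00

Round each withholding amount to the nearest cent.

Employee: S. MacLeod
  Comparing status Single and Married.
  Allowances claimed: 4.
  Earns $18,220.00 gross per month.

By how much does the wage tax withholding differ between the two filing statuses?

Wage Tax (Single): taxable = $18,220.00 − 4×$360.00 = $16,780.00
  $1,889.92 + 28.68% × ($16,780.00 − $10,400.00) = $1,889.92 + 28.68% × $6,380.00 = $3,719.70
Wage Tax (Married): taxable = $18,220.00 − 4×$360.00 = $16,780.00
  $2,668.00 + 30.2% × ($16,780.00 − $15,200.00) = $2,668.00 + 30.2% × $1,580.00 = $3,145.16
Difference: |$3,719.70 − $3,145.16| = $574.54 (higher under Single)

$574.54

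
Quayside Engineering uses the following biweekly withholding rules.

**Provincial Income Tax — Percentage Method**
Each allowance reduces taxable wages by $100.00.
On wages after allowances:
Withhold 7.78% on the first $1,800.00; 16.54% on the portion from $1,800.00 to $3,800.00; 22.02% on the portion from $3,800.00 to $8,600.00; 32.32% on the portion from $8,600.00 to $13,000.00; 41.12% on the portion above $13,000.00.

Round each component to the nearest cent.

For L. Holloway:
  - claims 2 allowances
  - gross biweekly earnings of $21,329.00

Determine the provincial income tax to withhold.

Provincial Income Tax: taxable = $21,329.00 − 2×$100.00 = $21,129.00
  $2,949.88 + 41.12% × ($21,129.00 − $13,000.00) = $2,949.88 + 41.12% × $8,129.00 = $6,292.52

$6,292.52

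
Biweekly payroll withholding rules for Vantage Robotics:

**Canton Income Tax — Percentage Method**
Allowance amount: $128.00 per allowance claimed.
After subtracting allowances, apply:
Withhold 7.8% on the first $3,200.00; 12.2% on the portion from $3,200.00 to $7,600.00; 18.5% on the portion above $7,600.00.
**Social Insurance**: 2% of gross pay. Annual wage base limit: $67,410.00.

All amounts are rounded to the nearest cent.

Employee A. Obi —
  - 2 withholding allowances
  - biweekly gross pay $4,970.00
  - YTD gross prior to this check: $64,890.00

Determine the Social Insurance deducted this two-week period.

$50.40

Social Insurance: cap $67,410.00 − YTD $64,890.00 = $2,520.00 subject; 2% × $2,520.00 = $50.40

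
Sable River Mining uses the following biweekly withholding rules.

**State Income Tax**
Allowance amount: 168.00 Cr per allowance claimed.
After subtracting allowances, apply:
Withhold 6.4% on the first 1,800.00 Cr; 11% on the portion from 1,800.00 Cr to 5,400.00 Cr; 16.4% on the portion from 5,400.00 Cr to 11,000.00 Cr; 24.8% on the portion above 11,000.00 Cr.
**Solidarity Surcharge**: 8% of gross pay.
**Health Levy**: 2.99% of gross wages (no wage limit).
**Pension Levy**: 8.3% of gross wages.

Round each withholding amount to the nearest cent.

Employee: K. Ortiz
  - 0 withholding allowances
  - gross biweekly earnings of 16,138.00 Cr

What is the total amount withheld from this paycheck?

State Income Tax: taxable = 16,138.00 Cr
  1,429.60 Cr + 24.8% × (16,138.00 Cr − 11,000.00 Cr) = 1,429.60 Cr + 24.8% × 5,138.00 Cr = 2,703.82 Cr
Solidarity Surcharge: 8% × 16,138.00 Cr = 1,291.04 Cr
Health Levy: 2.99% × 16,138.00 Cr = 482.53 Cr
Pension Levy: 8.3% × 16,138.00 Cr = 1,339.45 Cr
Total: 2,703.82 Cr + 1,291.04 Cr + 482.53 Cr + 1,339.45 Cr = 5,816.84 Cr

5,816.84 Cr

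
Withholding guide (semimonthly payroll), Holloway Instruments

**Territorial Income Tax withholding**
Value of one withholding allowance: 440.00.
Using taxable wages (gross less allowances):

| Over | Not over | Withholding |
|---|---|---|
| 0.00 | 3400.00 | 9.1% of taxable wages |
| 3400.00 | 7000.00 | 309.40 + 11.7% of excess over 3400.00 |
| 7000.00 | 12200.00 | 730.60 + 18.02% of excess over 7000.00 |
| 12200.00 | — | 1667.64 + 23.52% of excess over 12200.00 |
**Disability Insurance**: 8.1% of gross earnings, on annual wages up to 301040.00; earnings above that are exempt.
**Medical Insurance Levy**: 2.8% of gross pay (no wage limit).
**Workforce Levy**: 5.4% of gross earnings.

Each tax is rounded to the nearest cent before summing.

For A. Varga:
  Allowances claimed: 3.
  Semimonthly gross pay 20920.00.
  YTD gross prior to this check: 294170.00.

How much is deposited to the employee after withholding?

15239.97

Territorial Income Tax: taxable = 20920.00 − 3×440.00 = 19600.00
  1667.64 + 23.52% × (19600.00 − 12200.00) = 1667.64 + 23.52% × 7400.00 = 3408.12
Disability Insurance: cap 301040.00 − YTD 294170.00 = 6870.00 subject; 8.1% × 6870.00 = 556.47
Medical Insurance Levy: 2.8% × 20920.00 = 585.76
Workforce Levy: 5.4% × 20920.00 = 1129.68
Total withheld: 3408.12 + 556.47 + 585.76 + 1129.68 = 5680.03
Net pay: 20920.00 − 5680.03 = 15239.97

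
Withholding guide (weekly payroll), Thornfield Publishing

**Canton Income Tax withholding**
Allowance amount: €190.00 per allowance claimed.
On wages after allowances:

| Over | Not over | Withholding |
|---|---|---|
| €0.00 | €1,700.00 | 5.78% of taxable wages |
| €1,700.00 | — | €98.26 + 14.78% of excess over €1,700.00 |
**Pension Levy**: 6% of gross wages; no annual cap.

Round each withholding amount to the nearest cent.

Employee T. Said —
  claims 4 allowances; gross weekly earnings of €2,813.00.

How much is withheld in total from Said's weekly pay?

Canton Income Tax: taxable = €2,813.00 − 4×€190.00 = €2,053.00
  €98.26 + 14.78% × (€2,053.00 − €1,700.00) = €98.26 + 14.78% × €353.00 = €150.43
Pension Levy: 6% × €2,813.00 = €168.78
Total: €150.43 + €168.78 = €319.21

€319.21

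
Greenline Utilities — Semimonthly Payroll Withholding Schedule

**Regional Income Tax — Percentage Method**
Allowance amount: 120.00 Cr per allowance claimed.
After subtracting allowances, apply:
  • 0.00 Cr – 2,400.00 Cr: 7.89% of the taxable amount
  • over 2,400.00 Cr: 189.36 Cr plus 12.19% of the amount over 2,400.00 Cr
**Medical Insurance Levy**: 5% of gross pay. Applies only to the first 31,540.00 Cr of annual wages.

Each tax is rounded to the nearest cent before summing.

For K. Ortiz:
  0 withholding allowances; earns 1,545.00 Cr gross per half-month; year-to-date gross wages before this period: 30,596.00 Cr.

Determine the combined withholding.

Regional Income Tax: taxable = 1,545.00 Cr
  7.89% × 1,545.00 Cr = 121.90 Cr
Medical Insurance Levy: cap 31,540.00 Cr − YTD 30,596.00 Cr = 944.00 Cr subject; 5% × 944.00 Cr = 47.20 Cr
Total: 121.90 Cr + 47.20 Cr = 169.10 Cr

169.10 Cr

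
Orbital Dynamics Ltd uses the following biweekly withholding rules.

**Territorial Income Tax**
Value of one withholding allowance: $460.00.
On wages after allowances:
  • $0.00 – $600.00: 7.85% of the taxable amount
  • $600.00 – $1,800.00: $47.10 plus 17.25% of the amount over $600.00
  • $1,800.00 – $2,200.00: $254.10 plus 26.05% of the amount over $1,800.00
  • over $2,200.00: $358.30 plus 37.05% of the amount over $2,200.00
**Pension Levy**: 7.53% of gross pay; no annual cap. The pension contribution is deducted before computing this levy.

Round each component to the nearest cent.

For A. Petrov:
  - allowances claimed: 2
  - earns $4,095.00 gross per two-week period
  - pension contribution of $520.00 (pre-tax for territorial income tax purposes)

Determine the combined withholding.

$796.08

Territorial Income Tax: taxable = $4,095.00 − $520.00 − 2×$460.00 = $2,655.00
  $358.30 + 37.05% × ($2,655.00 − $2,200.00) = $358.30 + 37.05% × $455.00 = $526.88
Pension Levy: 7.53% × $3,575.00 = $269.20
Total: $526.88 + $269.20 = $796.08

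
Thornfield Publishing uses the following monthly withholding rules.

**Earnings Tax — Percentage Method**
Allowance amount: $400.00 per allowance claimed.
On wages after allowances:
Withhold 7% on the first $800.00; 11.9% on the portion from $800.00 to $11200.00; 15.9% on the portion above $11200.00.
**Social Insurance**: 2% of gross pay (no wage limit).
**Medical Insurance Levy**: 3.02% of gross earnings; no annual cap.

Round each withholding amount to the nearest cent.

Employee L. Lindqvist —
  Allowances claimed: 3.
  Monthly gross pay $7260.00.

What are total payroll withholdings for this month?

Earnings Tax: taxable = $7260.00 − 3×$400.00 = $6060.00
  $56.00 + 11.9% × ($6060.00 − $800.00) = $56.00 + 11.9% × $5260.00 = $681.94
Social Insurance: 2% × $7260.00 = $145.20
Medical Insurance Levy: 3.02% × $7260.00 = $219.25
Total: $681.94 + $145.20 + $219.25 = $1046.39

$1046.39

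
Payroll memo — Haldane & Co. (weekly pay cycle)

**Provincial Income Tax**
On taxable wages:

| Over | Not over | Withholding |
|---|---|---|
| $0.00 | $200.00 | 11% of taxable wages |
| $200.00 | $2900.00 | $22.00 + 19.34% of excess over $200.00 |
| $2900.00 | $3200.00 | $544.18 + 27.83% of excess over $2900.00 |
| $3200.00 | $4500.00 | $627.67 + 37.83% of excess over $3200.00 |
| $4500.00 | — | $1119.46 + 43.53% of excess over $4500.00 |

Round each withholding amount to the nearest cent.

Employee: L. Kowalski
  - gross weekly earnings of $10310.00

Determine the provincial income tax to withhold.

$3648.55

Provincial Income Tax: taxable = $10310.00
  $1119.46 + 43.53% × ($10310.00 − $4500.00) = $1119.46 + 43.53% × $5810.00 = $3648.55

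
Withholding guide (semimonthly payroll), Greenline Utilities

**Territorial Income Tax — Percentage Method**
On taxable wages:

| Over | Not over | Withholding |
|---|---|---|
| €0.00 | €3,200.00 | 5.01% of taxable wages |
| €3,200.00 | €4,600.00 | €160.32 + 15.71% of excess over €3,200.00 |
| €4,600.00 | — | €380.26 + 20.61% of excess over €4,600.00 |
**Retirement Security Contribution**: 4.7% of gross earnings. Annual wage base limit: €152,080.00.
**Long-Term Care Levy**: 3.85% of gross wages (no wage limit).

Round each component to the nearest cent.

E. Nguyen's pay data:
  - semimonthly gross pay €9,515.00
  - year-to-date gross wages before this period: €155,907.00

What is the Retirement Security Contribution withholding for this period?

€0.00

Retirement Security Contribution: YTD €155,907.00 ≥ cap €152,080.00 → €0.00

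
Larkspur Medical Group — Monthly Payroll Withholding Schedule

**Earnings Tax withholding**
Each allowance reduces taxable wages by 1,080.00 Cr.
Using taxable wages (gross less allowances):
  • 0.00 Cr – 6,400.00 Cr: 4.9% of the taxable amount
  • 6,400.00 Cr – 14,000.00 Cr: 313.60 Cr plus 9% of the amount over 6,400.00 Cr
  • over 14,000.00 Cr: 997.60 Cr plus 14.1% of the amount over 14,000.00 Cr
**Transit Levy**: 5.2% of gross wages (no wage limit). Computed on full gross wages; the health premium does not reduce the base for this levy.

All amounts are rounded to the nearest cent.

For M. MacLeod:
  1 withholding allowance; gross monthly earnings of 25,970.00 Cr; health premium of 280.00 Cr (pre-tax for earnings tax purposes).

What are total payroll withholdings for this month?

3,844.05 Cr

Earnings Tax: taxable = 25,970.00 Cr − 280.00 Cr − 1×1,080.00 Cr = 24,610.00 Cr
  997.60 Cr + 14.1% × (24,610.00 Cr − 14,000.00 Cr) = 997.60 Cr + 14.1% × 10,610.00 Cr = 2,493.61 Cr
Transit Levy: 5.2% × 25,970.00 Cr = 1,350.44 Cr
Total: 2,493.61 Cr + 1,350.44 Cr = 3,844.05 Cr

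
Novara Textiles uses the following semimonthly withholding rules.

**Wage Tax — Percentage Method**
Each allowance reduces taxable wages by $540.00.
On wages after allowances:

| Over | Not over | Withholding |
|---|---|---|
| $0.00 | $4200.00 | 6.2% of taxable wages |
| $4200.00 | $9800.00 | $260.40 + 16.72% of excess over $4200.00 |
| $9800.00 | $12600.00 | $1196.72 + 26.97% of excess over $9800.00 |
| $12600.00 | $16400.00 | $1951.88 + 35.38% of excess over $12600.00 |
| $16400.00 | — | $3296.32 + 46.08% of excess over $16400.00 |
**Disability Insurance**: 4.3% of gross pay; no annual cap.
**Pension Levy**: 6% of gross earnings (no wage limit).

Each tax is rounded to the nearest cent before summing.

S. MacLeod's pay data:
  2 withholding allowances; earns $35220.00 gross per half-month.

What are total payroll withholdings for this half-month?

Wage Tax: taxable = $35220.00 − 2×$540.00 = $34140.00
  $3296.32 + 46.08% × ($34140.00 − $16400.00) = $3296.32 + 46.08% × $17740.00 = $11470.91
Disability Insurance: 4.3% × $35220.00 = $1514.46
Pension Levy: 6% × $35220.00 = $2113.20
Total: $11470.91 + $1514.46 + $2113.20 = $15098.57

$15098.57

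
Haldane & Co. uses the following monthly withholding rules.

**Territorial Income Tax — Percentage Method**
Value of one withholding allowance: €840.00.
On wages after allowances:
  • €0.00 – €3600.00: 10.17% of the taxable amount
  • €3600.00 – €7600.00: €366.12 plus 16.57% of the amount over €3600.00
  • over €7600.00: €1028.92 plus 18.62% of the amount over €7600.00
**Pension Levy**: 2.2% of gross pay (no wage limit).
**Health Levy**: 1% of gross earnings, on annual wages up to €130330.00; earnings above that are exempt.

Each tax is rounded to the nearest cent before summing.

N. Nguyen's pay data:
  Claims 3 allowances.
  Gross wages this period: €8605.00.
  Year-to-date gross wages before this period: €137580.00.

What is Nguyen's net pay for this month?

€7637.81

Territorial Income Tax: taxable = €8605.00 − 3×€840.00 = €6085.00
  €366.12 + 16.57% × (€6085.00 − €3600.00) = €366.12 + 16.57% × €2485.00 = €777.88
Pension Levy: 2.2% × €8605.00 = €189.31
Health Levy: YTD €137580.00 ≥ cap €130330.00 → €0.00
Total withheld: €777.88 + €189.31 + €0.00 = €967.19
Net pay: €8605.00 − €967.19 = €7637.81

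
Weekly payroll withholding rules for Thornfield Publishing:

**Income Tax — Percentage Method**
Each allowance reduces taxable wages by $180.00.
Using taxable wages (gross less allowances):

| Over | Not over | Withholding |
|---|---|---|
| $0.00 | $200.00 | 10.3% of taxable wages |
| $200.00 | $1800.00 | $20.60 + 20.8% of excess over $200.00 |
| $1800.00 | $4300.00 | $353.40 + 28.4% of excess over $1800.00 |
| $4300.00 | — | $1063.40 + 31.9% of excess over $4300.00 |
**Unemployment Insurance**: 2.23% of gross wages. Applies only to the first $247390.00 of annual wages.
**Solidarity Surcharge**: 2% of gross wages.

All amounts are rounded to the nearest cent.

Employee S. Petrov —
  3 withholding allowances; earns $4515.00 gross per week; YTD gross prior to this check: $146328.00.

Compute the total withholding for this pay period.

Income Tax: taxable = $4515.00 − 3×$180.00 = $3975.00
  $353.40 + 28.4% × ($3975.00 − $1800.00) = $353.40 + 28.4% × $2175.00 = $971.10
Unemployment Insurance: 2.23% × $4515.00 = $100.68
Solidarity Surcharge: 2% × $4515.00 = $90.30
Total: $971.10 + $100.68 + $90.30 = $1162.08

$1162.08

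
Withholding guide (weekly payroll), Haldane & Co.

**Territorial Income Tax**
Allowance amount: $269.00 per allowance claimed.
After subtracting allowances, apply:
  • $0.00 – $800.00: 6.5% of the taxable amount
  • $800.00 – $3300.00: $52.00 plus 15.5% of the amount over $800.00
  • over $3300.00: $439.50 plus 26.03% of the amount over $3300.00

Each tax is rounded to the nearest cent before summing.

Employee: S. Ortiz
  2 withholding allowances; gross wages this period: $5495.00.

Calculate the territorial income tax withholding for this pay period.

$870.82

Territorial Income Tax: taxable = $5495.00 − 2×$269.00 = $4957.00
  $439.50 + 26.03% × ($4957.00 − $3300.00) = $439.50 + 26.03% × $1657.00 = $870.82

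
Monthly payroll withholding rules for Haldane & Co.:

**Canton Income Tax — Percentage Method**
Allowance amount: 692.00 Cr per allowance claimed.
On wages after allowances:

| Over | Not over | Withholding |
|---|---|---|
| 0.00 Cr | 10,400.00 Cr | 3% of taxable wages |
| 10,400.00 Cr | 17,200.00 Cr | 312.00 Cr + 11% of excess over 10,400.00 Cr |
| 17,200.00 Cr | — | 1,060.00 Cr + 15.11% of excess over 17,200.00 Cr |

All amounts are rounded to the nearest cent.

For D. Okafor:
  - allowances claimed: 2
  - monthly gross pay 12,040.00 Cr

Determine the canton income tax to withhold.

Canton Income Tax: taxable = 12,040.00 Cr − 2×692.00 Cr = 10,656.00 Cr
  312.00 Cr + 11% × (10,656.00 Cr − 10,400.00 Cr) = 312.00 Cr + 11% × 256.00 Cr = 340.16 Cr

340.16 Cr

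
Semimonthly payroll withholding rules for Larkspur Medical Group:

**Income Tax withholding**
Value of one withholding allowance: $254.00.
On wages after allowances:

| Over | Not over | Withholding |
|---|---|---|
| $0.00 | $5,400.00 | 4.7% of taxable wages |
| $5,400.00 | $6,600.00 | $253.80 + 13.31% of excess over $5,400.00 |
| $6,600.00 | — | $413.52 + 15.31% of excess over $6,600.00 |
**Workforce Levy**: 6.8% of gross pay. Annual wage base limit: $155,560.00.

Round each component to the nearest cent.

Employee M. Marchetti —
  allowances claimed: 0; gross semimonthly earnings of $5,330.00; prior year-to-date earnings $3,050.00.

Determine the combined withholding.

$612.95

Income Tax: taxable = $5,330.00
  4.7% × $5,330.00 = $250.51
Workforce Levy: 6.8% × $5,330.00 = $362.44
Total: $250.51 + $362.44 = $612.95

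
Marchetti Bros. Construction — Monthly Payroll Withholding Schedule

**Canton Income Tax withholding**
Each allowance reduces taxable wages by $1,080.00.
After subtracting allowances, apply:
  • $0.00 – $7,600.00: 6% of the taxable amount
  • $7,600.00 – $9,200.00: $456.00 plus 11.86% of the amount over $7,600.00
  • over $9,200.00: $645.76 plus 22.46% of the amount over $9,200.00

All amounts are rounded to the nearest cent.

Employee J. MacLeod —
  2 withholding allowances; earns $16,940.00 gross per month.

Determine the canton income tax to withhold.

Canton Income Tax: taxable = $16,940.00 − 2×$1,080.00 = $14,780.00
  $645.76 + 22.46% × ($14,780.00 − $9,200.00) = $645.76 + 22.46% × $5,580.00 = $1,899.03

$1,899.03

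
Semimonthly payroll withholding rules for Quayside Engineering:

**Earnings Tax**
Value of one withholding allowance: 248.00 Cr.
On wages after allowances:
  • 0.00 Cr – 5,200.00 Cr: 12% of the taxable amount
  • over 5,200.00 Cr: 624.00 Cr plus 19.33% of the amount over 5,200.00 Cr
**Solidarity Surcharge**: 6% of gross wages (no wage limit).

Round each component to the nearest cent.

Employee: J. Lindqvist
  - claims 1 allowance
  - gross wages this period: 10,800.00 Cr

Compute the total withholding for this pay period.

Earnings Tax: taxable = 10,800.00 Cr − 1×248.00 Cr = 10,552.00 Cr
  624.00 Cr + 19.33% × (10,552.00 Cr − 5,200.00 Cr) = 624.00 Cr + 19.33% × 5,352.00 Cr = 1,658.54 Cr
Solidarity Surcharge: 6% × 10,800.00 Cr = 648.00 Cr
Total: 1,658.54 Cr + 648.00 Cr = 2,306.54 Cr

2,306.54 Cr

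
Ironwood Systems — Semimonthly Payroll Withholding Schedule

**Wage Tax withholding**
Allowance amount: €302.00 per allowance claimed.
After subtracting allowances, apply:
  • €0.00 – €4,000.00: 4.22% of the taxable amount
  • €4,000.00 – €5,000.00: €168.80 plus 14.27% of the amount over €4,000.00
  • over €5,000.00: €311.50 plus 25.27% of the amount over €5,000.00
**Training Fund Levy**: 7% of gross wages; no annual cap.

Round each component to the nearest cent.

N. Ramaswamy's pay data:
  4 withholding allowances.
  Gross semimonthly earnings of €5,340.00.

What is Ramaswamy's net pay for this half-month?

Wage Tax: taxable = €5,340.00 − 4×€302.00 = €4,132.00
  €168.80 + 14.27% × (€4,132.00 − €4,000.00) = €168.80 + 14.27% × €132.00 = €187.64
Training Fund Levy: 7% × €5,340.00 = €373.80
Total withheld: €187.64 + €373.80 = €561.44
Net pay: €5,340.00 − €561.44 = €4,778.56

€4,778.56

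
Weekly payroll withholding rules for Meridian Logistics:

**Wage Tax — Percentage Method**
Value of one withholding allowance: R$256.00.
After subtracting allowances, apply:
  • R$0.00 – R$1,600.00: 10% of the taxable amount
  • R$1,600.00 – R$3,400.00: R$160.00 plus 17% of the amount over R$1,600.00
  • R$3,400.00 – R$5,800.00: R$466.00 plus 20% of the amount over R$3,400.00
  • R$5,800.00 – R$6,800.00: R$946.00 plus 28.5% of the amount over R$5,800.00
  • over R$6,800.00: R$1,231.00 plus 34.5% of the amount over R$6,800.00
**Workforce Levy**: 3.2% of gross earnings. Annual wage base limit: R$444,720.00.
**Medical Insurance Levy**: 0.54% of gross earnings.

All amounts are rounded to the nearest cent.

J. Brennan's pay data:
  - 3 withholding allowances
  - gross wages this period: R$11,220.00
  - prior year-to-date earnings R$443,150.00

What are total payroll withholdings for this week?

R$2,601.77

Wage Tax: taxable = R$11,220.00 − 3×R$256.00 = R$10,452.00
  R$1,231.00 + 34.5% × (R$10,452.00 − R$6,800.00) = R$1,231.00 + 34.5% × R$3,652.00 = R$2,490.94
Workforce Levy: cap R$444,720.00 − YTD R$443,150.00 = R$1,570.00 subject; 3.2% × R$1,570.00 = R$50.24
Medical Insurance Levy: 0.54% × R$11,220.00 = R$60.59
Total: R$2,490.94 + R$50.24 + R$60.59 = R$2,601.77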